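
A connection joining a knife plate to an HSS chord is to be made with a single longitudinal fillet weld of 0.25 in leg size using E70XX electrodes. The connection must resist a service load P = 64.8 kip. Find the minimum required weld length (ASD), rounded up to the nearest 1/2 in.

E70XX → F_EXX = 70 ksi.
Throat t_e = 0.707 × 0.25 = 0.1767 in.
r_n/Ω = (0.6 × 70 × 0.1767) / 2.0 = 3.712 kip/in.
L_req = P / (r_n/Ω) = 64.8 / 3.712 = 17.46 in total.
Round up → use L = 17.5 in.

L = 17.5 in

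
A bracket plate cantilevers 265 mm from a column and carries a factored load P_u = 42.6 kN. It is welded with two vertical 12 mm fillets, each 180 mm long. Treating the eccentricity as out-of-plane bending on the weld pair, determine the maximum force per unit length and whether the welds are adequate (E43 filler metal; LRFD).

E43XX → F_EXX = 430 MPa.
L_w = 2 × 180 = 360 mm; section modulus (unit throat) S = 2 × L²/6 = 10800 mm².
Direct shear f_v = P/L_w = 42.6×10³/360 = 118.3 N/mm.
Moment M = P × e = 42.6×10³ × 265 = 11289000 N·mm; bending f_b = M/S = 1045 N/mm.
f_max = √(f_v² + f_b²) = √(118.3² + 1045²) = 1052 N/mm.
φr_n = 0.75 × 0.6 × 430 × (0.707 × 12) = 1642 N/mm → adequate.

f_max ≈ 1050 N/mm; adequate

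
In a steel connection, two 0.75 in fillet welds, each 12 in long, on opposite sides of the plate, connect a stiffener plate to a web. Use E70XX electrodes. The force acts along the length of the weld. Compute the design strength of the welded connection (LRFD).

E70XX → F_EXX = 70 ksi.
Effective throat t_e = 0.707 × 0.75 = 0.5302 in.
Total length L = 24 in; A_we = 0.5302 × 24 = 12.73 in².
F_nw = 0.6 F_EXX = 0.6 × 70 = 42 ksi.
φR_n = 0.75 × 42 × 12.73 = 400.9 kip.

φR_n ≈ 401 kip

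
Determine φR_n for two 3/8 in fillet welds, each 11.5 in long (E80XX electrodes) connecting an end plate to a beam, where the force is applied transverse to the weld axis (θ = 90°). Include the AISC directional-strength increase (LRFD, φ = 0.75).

φR_n ≈ 329 kips

E80XX → F_EXX = 80 ksi.
t_e = 0.707 × 0.375 = 0.2651 in; A_we = 0.2651 × 23 = 6.098 in².
Directional factor: 1.0 + 0.5 sin^1.5(90°) = 1.5.
F_nw = 0.6 × 80 × 1.5 = 72 ksi.
φR_n = 0.75 × 72 × 6.098 = 329.3 kips.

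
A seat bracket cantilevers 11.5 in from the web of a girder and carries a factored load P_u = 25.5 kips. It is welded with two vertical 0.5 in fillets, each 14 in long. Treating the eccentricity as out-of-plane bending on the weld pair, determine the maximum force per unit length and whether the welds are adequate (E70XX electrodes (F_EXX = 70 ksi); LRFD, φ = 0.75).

f_max ≈ 4.58 kip/in; adequate

L_w = 2 × 14 = 28 in; section modulus (unit throat) S = 2 × L²/6 = 65.33 in².
Direct shear f_v = P/L_w = 25.5/28 = 0.9107 kip/in.
Moment M = P × e = 25.5 × 11.5 = 293.25 kip·in; bending f_b = M/S = 4.489 kip/in.
f_max = √(f_v² + f_b²) = √(0.9107² + 4.489²) = 4.58 kip/in.
φr_n = 0.75 × 0.6 × 70 × (0.707 × 0.5) = 11.14 kip/in → adequate.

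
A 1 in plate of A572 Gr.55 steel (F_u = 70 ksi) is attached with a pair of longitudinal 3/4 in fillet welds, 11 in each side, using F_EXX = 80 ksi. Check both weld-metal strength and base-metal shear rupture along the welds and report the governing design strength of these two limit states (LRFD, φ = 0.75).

t_e = 0.707 × 0.75 = 0.5302 in; L = 22 in.
Weld metal: φR_n = 0.75 × 0.6 × 80 × 0.5302 × 22 = 420 kips.
Base metal (shear rupture): φR_n = 0.75 × 0.6 × 70 × 1 × 22 = 693 kips.
Governing: weld metal.

φR_n ≈ 420 kips (weld metal governs)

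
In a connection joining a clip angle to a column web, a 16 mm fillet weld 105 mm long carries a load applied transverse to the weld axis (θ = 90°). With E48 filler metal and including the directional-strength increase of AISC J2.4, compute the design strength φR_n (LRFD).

φR_n ≈ 385 kN

E48XX → F_EXX = 480 MPa.
t_e = 0.707 × 16 = 11.31 mm; A_we = 11.31 × 105 = 1188 mm².
Directional factor: 1.0 + 0.5 sin^1.5(90°) = 1.5.
F_nw = 0.6 × 480 × 1.5 = 432 MPa.
φR_n = 0.75 × 432 × 1188 × 10⁻³ = 384.8 kN.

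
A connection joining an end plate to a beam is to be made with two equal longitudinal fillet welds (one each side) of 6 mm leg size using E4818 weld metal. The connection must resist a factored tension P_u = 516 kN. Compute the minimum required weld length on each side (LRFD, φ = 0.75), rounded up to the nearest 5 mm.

L = 285 mm on each side

E48XX → F_EXX = 480 MPa.
Throat t_e = 0.707 × 6 = 4.242 mm.
φr_n = 0.75 × 0.6 × 480 × 4.242 × 10⁻³ = 0.9163 kN/mm.
L_req = P_u / φr_n = 516 / 0.9163 = 563.2 mm total.
Per side: 563.2 / 2 = 281.6 mm.
Round up → use L = 285 mm on each side.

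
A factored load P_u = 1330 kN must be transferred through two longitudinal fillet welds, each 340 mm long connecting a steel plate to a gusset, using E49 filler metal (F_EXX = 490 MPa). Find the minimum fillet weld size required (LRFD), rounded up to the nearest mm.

w = 13 mm

Total weld length L = 680 mm.
Required throat t_e = P_u / (φ × 0.6 F_EXX × L) = 1330 / (0.75 × 0.6 × 490 × 680 × 10⁻³) = 8.87 mm.
Required leg w = t_e / 0.707 = 12.55 mm → use 13 mm.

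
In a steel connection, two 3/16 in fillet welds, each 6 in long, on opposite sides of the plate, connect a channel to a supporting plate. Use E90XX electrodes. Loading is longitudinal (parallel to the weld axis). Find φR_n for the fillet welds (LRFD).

E90XX → F_EXX = 90 ksi.
Effective throat t_e = 0.707 × 0.1875 = 0.1326 in.
Total length L = 12 in; A_we = 0.1326 × 12 = 1.591 in².
F_nw = 0.6 F_EXX = 0.6 × 90 = 54 ksi.
φR_n = 0.75 × 54 × 1.591 = 64.43 kip.

φR_n ≈ 64.4 kip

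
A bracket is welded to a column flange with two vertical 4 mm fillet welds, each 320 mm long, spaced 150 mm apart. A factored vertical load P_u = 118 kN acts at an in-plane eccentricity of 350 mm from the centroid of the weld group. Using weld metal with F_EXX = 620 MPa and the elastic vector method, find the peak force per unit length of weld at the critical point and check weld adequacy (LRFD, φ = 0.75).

Total weld length L_w = 640 mm. Treat welds as unit-width lines.
Polar moment about centroid: J = 2[d³/12 + d(b/2)²] = 2[320³/12 + 320×75²] = 9061000 mm³.
Direct shear f_v = P/L_w = 118×10³ / 640 = 184.4 N/mm (vertical).
Torsion M = P·e = 118×10³ × 350 = 41300000 N·mm.
Critical point at (x, y) = (75, 160) from centroid. f_tx = M·y/J = 729.3 N/mm; f_ty = M·x/J = 341.8 N/mm.
Resultant f_max = √[f_tx² + (f_v + f_ty)²] = √[729.3² + (184.4 + 341.8)²] = 899.3 N/mm.
Capacity per unit length: φr_n = 0.75 × 0.6 × 620 × (0.707 × 4) = 789 N/mm.
899.3 > 789 → NOT adequate.

f_max ≈ 899 N/mm; NOT adequate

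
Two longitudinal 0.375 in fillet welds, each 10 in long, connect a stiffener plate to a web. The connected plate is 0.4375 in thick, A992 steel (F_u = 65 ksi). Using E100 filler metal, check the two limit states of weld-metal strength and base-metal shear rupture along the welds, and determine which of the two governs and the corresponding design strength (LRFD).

E100XX → F_EXX = 100 ksi.
t_e = 0.707 × 0.375 = 0.2651 in; L = 20 in.
Weld metal: φR_n = 0.75 × 0.6 × 100 × 0.2651 × 20 = 238.6 kips.
Base metal (shear rupture): φR_n = 0.75 × 0.6 × 65 × 0.4375 × 20 = 255.9 kips.
Governing: weld metal.

φR_n ≈ 239 kips (weld metal governs)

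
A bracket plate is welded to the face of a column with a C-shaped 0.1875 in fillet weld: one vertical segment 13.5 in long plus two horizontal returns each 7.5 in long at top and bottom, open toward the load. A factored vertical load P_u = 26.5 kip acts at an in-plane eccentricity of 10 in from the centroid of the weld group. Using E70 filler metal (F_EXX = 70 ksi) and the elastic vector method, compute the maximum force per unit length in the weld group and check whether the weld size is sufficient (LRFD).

Total weld length L_w = 28.5 in. Treat welds as unit-width lines.
Centroid: x̄ = 2×7.5×3.75 / 28.5 = 1.974 in from the vertical weld.
Polar moment about centroid: J = I_x + I_y = [13.5³/12 + 2×7.5×6.75²] + [13.5×1.974² + 2(7.5³/12 + 7.5×1.776²)] = 1059 in³.
Direct shear f_v = P/L_w = 26.5 / 28.5 = 0.9298 kip/in (vertical).
Torsion M = P·e = 26.5 × 10 = 265 kip·in.
Critical point at (x, y) = (5.526, 6.75) from centroid. f_tx = M·y/J = 1.69 kip/in; f_ty = M·x/J = 1.383 kip/in.
Resultant f_max = √[f_tx² + (f_v + f_ty)²] = √[1.69² + (0.9298 + 1.383)²] = 2.864 kip/in.
Capacity per unit length: φr_n = 0.75 × 0.6 × 70 × (0.707 × 0.1875) = 4.176 kip/in.
2.864 ≤ 4.176 → adequate.

f_max ≈ 2.86 kip/in; adequate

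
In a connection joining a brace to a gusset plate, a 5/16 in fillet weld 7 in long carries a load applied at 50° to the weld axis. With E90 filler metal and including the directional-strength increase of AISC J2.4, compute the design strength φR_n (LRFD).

E90XX → F_EXX = 90 ksi.
t_e = 0.707 × 0.3125 = 0.2209 in; A_we = 0.2209 × 7 = 1.547 in².
Directional factor: 1.0 + 0.5 sin^1.5(50°) = 1.335.
F_nw = 0.6 × 90 × 1.335 = 72.1 ksi.
φR_n = 0.75 × 72.1 × 1.547 = 83.63 kip.

φR_n ≈ 83.6 kip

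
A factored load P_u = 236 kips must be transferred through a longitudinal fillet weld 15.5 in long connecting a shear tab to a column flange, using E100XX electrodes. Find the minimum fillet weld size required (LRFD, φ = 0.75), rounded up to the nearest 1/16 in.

w = 1/2 in

E100XX → F_EXX = 100 ksi.
Total weld length L = 15.5 in.
Required throat t_e = P_u / (φ × 0.6 F_EXX × L) = 236 / (0.75 × 0.6 × 100 × 15.5) = 0.3384 in.
Required leg w = t_e / 0.707 = 0.4786 in → use 1/2 in.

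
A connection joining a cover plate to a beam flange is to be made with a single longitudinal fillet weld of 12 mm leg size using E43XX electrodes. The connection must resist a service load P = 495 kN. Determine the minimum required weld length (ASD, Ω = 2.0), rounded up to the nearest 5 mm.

E43XX → F_EXX = 430 MPa.
Throat t_e = 0.707 × 12 = 8.484 mm.
r_n/Ω = (0.6 × 430 × 8.484) / 2.0 = 1094 N/mm = 1.094 kN/mm.
L_req = P / (r_n/Ω) = 495 / 1.094 = 452.3 mm total.
Round up → use L = 455 mm.

L = 455 mm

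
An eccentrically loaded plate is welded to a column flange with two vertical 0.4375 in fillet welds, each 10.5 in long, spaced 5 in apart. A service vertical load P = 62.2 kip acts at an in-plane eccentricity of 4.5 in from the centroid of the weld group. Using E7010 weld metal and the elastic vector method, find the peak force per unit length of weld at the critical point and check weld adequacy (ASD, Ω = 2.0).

f_max ≈ 6.84 kip/in; NOT adequate

E70XX → F_EXX = 70 ksi.
Total weld length L_w = 21 in. Treat welds as unit-width lines.
Polar moment about centroid: J = 2[d³/12 + d(b/2)²] = 2[10.5³/12 + 10.5×2.5²] = 324.2 in³.
Direct shear f_v = P/L_w = 62.2 / 21 = 2.962 kip/in (vertical).
Torsion M = P·e = 62.2 × 4.5 = 279.9 kip·in.
Critical point at (x, y) = (2.5, 5.25) from centroid. f_tx = M·y/J = 4.533 kip/in; f_ty = M·x/J = 2.158 kip/in.
Resultant f_max = √[f_tx² + (f_v + f_ty)²] = √[4.533² + (2.962 + 2.158)²] = 6.838 kip/in.
Capacity per unit length: r_n/Ω = (1/2.0) × 0.6 × 70 × (0.707 × 0.4375) = 6.496 kip/in.
6.838 > 6.496 → NOT adequate.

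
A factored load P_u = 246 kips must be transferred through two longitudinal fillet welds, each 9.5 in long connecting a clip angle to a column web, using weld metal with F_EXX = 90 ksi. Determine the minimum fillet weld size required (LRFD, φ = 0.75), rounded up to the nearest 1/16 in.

w = 1/2 in

Total weld length L = 19 in.
Required throat t_e = P_u / (φ × 0.6 F_EXX × L) = 246 / (0.75 × 0.6 × 90 × 19) = 0.3197 in.
Required leg w = t_e / 0.707 = 0.4522 in → use 1/2 in.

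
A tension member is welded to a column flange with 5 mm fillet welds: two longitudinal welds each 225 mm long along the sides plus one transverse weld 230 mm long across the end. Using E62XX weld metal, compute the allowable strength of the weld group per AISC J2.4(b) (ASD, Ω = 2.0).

R_n/Ω ≈ 478 kN

E62XX → F_EXX = 620 MPa.
t_e = 0.707 × 5 = 3.535 mm.
R_nwl = 0.6 × 620 × 3.535 × 450 × 10⁻³ = 591.8 kN (longitudinal, 2 welds).
R_nwt = 0.6 × 620 × 3.535 × 230 × 10⁻³ = 302.5 kN (transverse, base value).
(i) R_nwl + R_nwt = 894.2 kN; (ii) 0.85 R_nwl + 1.5 R_nwt = 956.7 kN.
R_n = max = 956.7 kN [governs: (ii)]; R_n/Ω = 478.3 kN.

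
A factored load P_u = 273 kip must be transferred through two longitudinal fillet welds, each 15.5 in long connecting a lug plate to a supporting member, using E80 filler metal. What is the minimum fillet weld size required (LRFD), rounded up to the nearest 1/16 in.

w = 3/8 in

E80XX → F_EXX = 80 ksi.
Total weld length L = 31 in.
Required throat t_e = P_u / (φ × 0.6 F_EXX × L) = 273 / (0.75 × 0.6 × 80 × 31) = 0.2446 in.
Required leg w = t_e / 0.707 = 0.346 in → use 3/8 in.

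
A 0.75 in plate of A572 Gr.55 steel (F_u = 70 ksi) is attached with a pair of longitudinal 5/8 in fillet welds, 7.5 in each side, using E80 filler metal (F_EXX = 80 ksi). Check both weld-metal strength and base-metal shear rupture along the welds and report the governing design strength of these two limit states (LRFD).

t_e = 0.707 × 0.625 = 0.4419 in; L = 15 in.
Weld metal: φR_n = 0.75 × 0.6 × 80 × 0.4419 × 15 = 238.6 kips.
Base metal (shear rupture): φR_n = 0.75 × 0.6 × 70 × 0.75 × 15 = 354.4 kips.
Governing: weld metal.

φR_n ≈ 239 kips (weld metal governs)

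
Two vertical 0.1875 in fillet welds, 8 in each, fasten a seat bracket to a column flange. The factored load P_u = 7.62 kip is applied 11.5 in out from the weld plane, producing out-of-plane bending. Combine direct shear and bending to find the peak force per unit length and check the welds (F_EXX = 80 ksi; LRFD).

L_w = 2 × 8 = 16 in; section modulus (unit throat) S = 2 × L²/6 = 21.33 in².
Direct shear f_v = P/L_w = 7.62/16 = 0.4763 kip/in.
Moment M = P × e = 7.62 × 11.5 = 87.63 kip·in; bending f_b = M/S = 4.108 kip/in.
f_max = √(f_v² + f_b²) = √(0.4763² + 4.108²) = 4.135 kip/in.
φr_n = 0.75 × 0.6 × 80 × (0.707 × 0.1875) = 4.772 kip/in → adequate.

f_max ≈ 4.14 kip/in; adequate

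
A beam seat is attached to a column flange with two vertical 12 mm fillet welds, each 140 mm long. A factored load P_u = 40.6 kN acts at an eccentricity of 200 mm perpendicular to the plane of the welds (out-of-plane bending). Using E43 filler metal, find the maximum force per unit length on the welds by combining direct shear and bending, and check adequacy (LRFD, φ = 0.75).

E43XX → F_EXX = 430 MPa.
L_w = 2 × 140 = 280 mm; section modulus (unit throat) S = 2 × L²/6 = 6533 mm².
Direct shear f_v = P/L_w = 40.6×10³/280 = 145 N/mm.
Moment M = P × e = 40.6×10³ × 200 = 8120000 N·mm; bending f_b = M/S = 1243 N/mm.
f_max = √(f_v² + f_b²) = √(145² + 1243²) = 1251 N/mm.
φr_n = 0.75 × 0.6 × 430 × (0.707 × 12) = 1642 N/mm → adequate.

f_max ≈ 1250 N/mm; adequate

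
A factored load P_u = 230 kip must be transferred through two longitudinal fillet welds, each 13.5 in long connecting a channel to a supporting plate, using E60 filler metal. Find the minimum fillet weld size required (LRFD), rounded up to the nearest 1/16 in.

w = 1/2 in

E60XX → F_EXX = 60 ksi.
Total weld length L = 27 in.
Required throat t_e = P_u / (φ × 0.6 F_EXX × L) = 230 / (0.75 × 0.6 × 60 × 27) = 0.3155 in.
Required leg w = t_e / 0.707 = 0.4463 in → use 1/2 in.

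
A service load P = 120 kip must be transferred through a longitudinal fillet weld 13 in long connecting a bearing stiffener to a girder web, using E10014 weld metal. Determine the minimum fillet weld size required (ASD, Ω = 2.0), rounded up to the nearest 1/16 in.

w = 7/16 in

E100XX → F_EXX = 100 ksi.
Total weld length L = 13 in.
Required throat t_e = P × Ω / (0.6 F_EXX × L) = 120 × 2.0 / (0.6 × 100 × 13) = 0.3077 in.
Required leg w = t_e / 0.707 = 0.4352 in → use 7/16 in.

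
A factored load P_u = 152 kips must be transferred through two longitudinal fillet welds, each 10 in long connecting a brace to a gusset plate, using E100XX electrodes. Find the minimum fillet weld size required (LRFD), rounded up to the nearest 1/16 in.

w = 1/4 in

E100XX → F_EXX = 100 ksi.
Total weld length L = 20 in.
Required throat t_e = P_u / (φ × 0.6 F_EXX × L) = 152 / (0.75 × 0.6 × 100 × 20) = 0.1689 in.
Required leg w = t_e / 0.707 = 0.2389 in → use 1/4 in.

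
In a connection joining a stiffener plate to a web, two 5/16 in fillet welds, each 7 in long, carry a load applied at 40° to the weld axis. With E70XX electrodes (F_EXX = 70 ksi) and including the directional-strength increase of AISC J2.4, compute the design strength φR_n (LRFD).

φR_n ≈ 123 kip

t_e = 0.707 × 0.3125 = 0.2209 in; A_we = 0.2209 × 14 = 3.093 in².
Directional factor: 1.0 + 0.5 sin^1.5(40°) = 1.258.
F_nw = 0.6 × 70 × 1.258 = 52.82 ksi.
φR_n = 0.75 × 52.82 × 3.093 = 122.5 kip.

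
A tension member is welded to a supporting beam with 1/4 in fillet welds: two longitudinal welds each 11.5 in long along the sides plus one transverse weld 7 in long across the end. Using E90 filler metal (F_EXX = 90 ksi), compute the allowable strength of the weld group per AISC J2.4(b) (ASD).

t_e = 0.707 × 0.25 = 0.1767 in.
R_nwl = 0.6 × 90 × 0.1767 × 23 = 219.5 kip (longitudinal, 2 welds).
R_nwt = 0.6 × 90 × 0.1767 × 7 = 66.81 kip (transverse, base value).
(i) R_nwl + R_nwt = 286.3 kip; (ii) 0.85 R_nwl + 1.5 R_nwt = 286.8 kip.
R_n = max = 286.8 kip [governs: (ii)]; R_n/Ω = 143.4 kip.

R_n/Ω ≈ 143 kip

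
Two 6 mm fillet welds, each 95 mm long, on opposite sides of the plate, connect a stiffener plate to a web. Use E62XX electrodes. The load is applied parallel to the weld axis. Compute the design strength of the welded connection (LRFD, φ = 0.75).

φR_n ≈ 225 kN

E62XX → F_EXX = 620 MPa.
Effective throat t_e = 0.707 × 6 = 4.242 mm.
Total length L = 190 mm; A_we = 4.242 × 190 = 806 mm².
F_nw = 0.6 F_EXX = 0.6 × 620 = 372 MPa.
φR_n = 0.75 × 372 × 806 × 10⁻³ = 224.9 kN.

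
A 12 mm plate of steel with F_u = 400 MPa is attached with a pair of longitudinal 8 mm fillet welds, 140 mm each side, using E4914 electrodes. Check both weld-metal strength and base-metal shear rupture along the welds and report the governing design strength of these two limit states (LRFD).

E49XX → F_EXX = 490 MPa.
t_e = 0.707 × 8 = 5.656 mm; L = 280 mm.
Weld metal: φR_n = 0.75 × 0.6 × 490 × 5.656 × 280 × 10⁻³ = 349.2 kN.
Base metal (shear rupture): φR_n = 0.75 × 0.6 × 400 × 12 × 280 × 10⁻³ = 604.8 kN.
Governing: weld metal.

φR_n ≈ 349 kN (weld metal governs)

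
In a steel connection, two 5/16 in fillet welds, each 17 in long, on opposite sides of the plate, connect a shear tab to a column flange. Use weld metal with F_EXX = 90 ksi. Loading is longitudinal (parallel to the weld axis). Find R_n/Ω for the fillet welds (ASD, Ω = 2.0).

R_n/Ω ≈ 203 kip

Effective throat t_e = 0.707 × 0.3125 = 0.2209 in.
Total length L = 34 in; A_we = 0.2209 × 34 = 7.512 in².
F_nw = 0.6 F_EXX = 0.6 × 90 = 54 ksi.
R_n = 54 × 7.512 = 405.6 kip; R_n/Ω = 405.6/2.0 = 202.8 kip.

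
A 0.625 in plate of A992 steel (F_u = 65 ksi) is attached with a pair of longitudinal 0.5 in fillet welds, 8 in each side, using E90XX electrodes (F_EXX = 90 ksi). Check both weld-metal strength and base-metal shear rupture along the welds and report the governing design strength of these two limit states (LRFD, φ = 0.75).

t_e = 0.707 × 0.5 = 0.3535 in; L = 16 in.
Weld metal: φR_n = 0.75 × 0.6 × 90 × 0.3535 × 16 = 229.1 kip.
Base metal (shear rupture): φR_n = 0.75 × 0.6 × 65 × 0.625 × 16 = 292.5 kip.
Governing: weld metal.

φR_n ≈ 229 kip (weld metal governs)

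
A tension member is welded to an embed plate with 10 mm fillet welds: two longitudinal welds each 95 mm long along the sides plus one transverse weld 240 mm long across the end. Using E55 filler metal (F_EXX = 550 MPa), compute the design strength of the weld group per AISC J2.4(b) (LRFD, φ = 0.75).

φR_n ≈ 913 kN

t_e = 0.707 × 10 = 7.07 mm.
R_nwl = 0.6 × 550 × 7.07 × 190 × 10⁻³ = 443.3 kN (longitudinal, 2 welds).
R_nwt = 0.6 × 550 × 7.07 × 240 × 10⁻³ = 559.9 kN (transverse, base value).
(i) R_nwl + R_nwt = 1003 kN; (ii) 0.85 R_nwl + 1.5 R_nwt = 1217 kN.
R_n = max = 1217 kN [governs: (ii)]; φR_n = 912.5 kN.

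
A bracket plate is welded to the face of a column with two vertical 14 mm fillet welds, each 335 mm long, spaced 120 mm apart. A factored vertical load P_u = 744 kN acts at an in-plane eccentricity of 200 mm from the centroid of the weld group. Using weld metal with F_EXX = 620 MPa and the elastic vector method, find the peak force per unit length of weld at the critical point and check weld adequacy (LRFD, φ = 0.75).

Total weld length L_w = 670 mm. Treat welds as unit-width lines.
Polar moment about centroid: J = 2[d³/12 + d(b/2)²] = 2[335³/12 + 335×60²] = 8678000 mm³.
Direct shear f_v = P/L_w = 744×10³ / 670 = 1110 N/mm (vertical).
Torsion M = P·e = 744×10³ × 200 = 148800000 N·mm.
Critical point at (x, y) = (60, 167.5) from centroid. f_tx = M·y/J = 2872 N/mm; f_ty = M·x/J = 1029 N/mm.
Resultant f_max = √[f_tx² + (f_v + f_ty)²] = √[2872² + (1110 + 1029)²] = 3581 N/mm.
Capacity per unit length: φr_n = 0.75 × 0.6 × 620 × (0.707 × 14) = 2762 N/mm.
3581 > 2762 → NOT adequate.

f_max ≈ 3580 N/mm; NOT adequate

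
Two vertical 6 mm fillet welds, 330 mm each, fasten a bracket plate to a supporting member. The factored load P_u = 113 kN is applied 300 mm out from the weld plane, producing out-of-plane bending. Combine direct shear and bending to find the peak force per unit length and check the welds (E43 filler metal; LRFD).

f_max ≈ 949 N/mm; NOT adequate

E43XX → F_EXX = 430 MPa.
L_w = 2 × 330 = 660 mm; section modulus (unit throat) S = 2 × L²/6 = 36300 mm².
Direct shear f_v = P/L_w = 113×10³/660 = 171.2 N/mm.
Moment M = P × e = 113×10³ × 300 = 33900000 N·mm; bending f_b = M/S = 933.9 N/mm.
f_max = √(f_v² + f_b²) = √(171.2² + 933.9²) = 949.4 N/mm.
φr_n = 0.75 × 0.6 × 430 × (0.707 × 6) = 820.8 N/mm → NOT adequate.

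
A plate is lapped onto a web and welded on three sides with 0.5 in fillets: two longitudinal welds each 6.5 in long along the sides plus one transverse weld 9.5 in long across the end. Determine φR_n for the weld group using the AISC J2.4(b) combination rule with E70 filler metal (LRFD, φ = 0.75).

E70XX → F_EXX = 70 ksi.
t_e = 0.707 × 0.5 = 0.3535 in.
R_nwl = 0.6 × 70 × 0.3535 × 13 = 193 kip (longitudinal, 2 welds).
R_nwt = 0.6 × 70 × 0.3535 × 9.5 = 141 kip (transverse, base value).
(i) R_nwl + R_nwt = 334.1 kip; (ii) 0.85 R_nwl + 1.5 R_nwt = 375.6 kip.
R_n = max = 375.6 kip [governs: (ii)]; φR_n = 281.7 kip.

φR_n ≈ 282 kip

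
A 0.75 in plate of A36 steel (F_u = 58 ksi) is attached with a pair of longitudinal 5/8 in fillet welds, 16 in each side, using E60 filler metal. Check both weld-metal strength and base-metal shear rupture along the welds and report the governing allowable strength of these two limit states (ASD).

E60XX → F_EXX = 60 ksi.
t_e = 0.707 × 0.625 = 0.4419 in; L = 32 in.
Weld metal: R_n/Ω = (1/2.0) × 0.6 × 60 × 0.4419 × 32 = 254.5 kip.
Base metal (shear rupture): R_n/Ω = (1/2.0) × 0.6 × 58 × 0.75 × 32 = 417.6 kip.
Governing: weld metal.

R_n/Ω ≈ 255 kip (weld metal governs)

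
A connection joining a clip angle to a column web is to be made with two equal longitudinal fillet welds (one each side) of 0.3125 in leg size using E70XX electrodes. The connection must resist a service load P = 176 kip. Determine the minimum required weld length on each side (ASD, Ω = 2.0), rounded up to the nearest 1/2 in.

L = 19 in on each side

E70XX → F_EXX = 70 ksi.
Throat t_e = 0.707 × 0.3125 = 0.2209 in.
r_n/Ω = (0.6 × 70 × 0.2209) / 2.0 = 4.64 kip/in.
L_req = P / (r_n/Ω) = 176 / 4.64 = 37.93 in total.
Per side: 37.93 / 2 = 18.97 in.
Round up → use L = 19 in on each side.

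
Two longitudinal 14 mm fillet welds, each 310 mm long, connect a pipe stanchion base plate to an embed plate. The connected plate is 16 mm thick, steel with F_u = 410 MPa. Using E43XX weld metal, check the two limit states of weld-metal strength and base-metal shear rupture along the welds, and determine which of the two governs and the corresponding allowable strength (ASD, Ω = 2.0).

R_n/Ω ≈ 792 kN (weld metal governs)

E43XX → F_EXX = 430 MPa.
t_e = 0.707 × 14 = 9.898 mm; L = 620 mm.
Weld metal: R_n/Ω = (1/2.0) × 0.6 × 430 × 9.898 × 620 × 10⁻³ = 791.6 kN.
Base metal (shear rupture): R_n/Ω = (1/2.0) × 0.6 × 410 × 16 × 620 × 10⁻³ = 1220 kN.
Governing: weld metal.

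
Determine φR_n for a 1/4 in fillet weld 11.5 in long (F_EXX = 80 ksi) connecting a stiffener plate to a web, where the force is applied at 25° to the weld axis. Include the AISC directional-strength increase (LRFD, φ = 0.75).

t_e = 0.707 × 0.25 = 0.1767 in; A_we = 0.1767 × 11.5 = 2.033 in².
Directional factor: 1.0 + 0.5 sin^1.5(25°) = 1.137.
F_nw = 0.6 × 80 × 1.137 = 54.59 ksi.
φR_n = 0.75 × 54.59 × 2.033 = 83.23 kips.

φR_n ≈ 83.2 kips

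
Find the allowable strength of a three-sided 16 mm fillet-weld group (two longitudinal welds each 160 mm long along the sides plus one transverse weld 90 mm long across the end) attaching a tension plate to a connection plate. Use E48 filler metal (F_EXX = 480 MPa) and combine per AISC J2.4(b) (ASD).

t_e = 0.707 × 16 = 11.31 mm.
R_nwl = 0.6 × 480 × 11.31 × 320 × 10⁻³ = 1043 kN (longitudinal, 2 welds).
R_nwt = 0.6 × 480 × 11.31 × 90 × 10⁻³ = 293.2 kN (transverse, base value).
(i) R_nwl + R_nwt = 1336 kN; (ii) 0.85 R_nwl + 1.5 R_nwt = 1326 kN.
R_n = max = 1336 kN [governs: (i)]; R_n/Ω = 667.9 kN.

R_n/Ω ≈ 668 kN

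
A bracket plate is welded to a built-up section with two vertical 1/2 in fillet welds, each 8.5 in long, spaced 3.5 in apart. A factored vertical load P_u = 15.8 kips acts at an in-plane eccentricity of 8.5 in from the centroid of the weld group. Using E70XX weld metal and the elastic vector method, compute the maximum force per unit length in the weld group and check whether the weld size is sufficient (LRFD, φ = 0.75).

E70XX → F_EXX = 70 ksi.
Total weld length L_w = 17 in. Treat welds as unit-width lines.
Polar moment about centroid: J = 2[d³/12 + d(b/2)²] = 2[8.5³/12 + 8.5×1.75²] = 154.4 in³.
Direct shear f_v = P/L_w = 15.8 / 17 = 0.9294 kip/in (vertical).
Torsion M = P·e = 15.8 × 8.5 = 134.3 kip·in.
Critical point at (x, y) = (1.75, 4.25) from centroid. f_tx = M·y/J = 3.696 kip/in; f_ty = M·x/J = 1.522 kip/in.
Resultant f_max = √[f_tx² + (f_v + f_ty)²] = √[3.696² + (0.9294 + 1.522)²] = 4.435 kip/in.
Capacity per unit length: φr_n = 0.75 × 0.6 × 70 × (0.707 × 0.5) = 11.14 kip/in.
4.435 ≤ 11.14 → adequate.

f_max ≈ 4.44 kip/in; adequate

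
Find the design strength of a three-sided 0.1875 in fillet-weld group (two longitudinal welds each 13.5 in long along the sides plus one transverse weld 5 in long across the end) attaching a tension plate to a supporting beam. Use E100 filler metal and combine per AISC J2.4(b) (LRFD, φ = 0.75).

E100XX → F_EXX = 100 ksi.
t_e = 0.707 × 0.1875 = 0.1326 in.
R_nwl = 0.6 × 100 × 0.1326 × 27 = 214.8 kips (longitudinal, 2 welds).
R_nwt = 0.6 × 100 × 0.1326 × 5 = 39.77 kips (transverse, base value).
(i) R_nwl + R_nwt = 254.5 kips; (ii) 0.85 R_nwl + 1.5 R_nwt = 242.2 kips.
R_n = max = 254.5 kips [governs: (i)]; φR_n = 190.9 kips.

φR_n ≈ 191 kips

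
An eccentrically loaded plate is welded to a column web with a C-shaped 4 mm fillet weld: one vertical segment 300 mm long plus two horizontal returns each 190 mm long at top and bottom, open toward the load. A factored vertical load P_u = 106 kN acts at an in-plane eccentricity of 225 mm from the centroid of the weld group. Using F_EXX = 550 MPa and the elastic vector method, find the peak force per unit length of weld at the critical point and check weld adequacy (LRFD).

f_max ≈ 479 N/mm; adequate

Total weld length L_w = 680 mm. Treat welds as unit-width lines.
Centroid: x̄ = 2×190×95 / 680 = 53.09 mm from the vertical weld.
Polar moment about centroid: J = I_x + I_y = [300³/12 + 2×190×150²] + [300×53.09² + 2(190³/12 + 190×41.91²)] = 13460000 mm³.
Direct shear f_v = P/L_w = 106×10³ / 680 = 155.9 N/mm (vertical).
Torsion M = P·e = 106×10³ × 225 = 23850000 N·mm.
Critical point at (x, y) = (136.9, 150) from centroid. f_tx = M·y/J = 265.9 N/mm; f_ty = M·x/J = 242.7 N/mm.
Resultant f_max = √[f_tx² + (f_v + f_ty)²] = √[265.9² + (155.9 + 242.7)²] = 479.1 N/mm.
Capacity per unit length: φr_n = 0.75 × 0.6 × 550 × (0.707 × 4) = 699.9 N/mm.
479.1 ≤ 699.9 → adequate.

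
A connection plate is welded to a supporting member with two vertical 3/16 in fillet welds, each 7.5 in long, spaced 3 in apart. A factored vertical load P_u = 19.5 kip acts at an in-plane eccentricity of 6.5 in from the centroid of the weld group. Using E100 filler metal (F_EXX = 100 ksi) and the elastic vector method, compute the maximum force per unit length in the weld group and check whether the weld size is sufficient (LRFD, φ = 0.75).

f_max ≈ 5.54 kip/in; adequate

Total weld length L_w = 15 in. Treat welds as unit-width lines.
Polar moment about centroid: J = 2[d³/12 + d(b/2)²] = 2[7.5³/12 + 7.5×1.5²] = 104.1 in³.
Direct shear f_v = P/L_w = 19.5 / 15 = 1.3 kip/in (vertical).
Torsion M = P·e = 19.5 × 6.5 = 126.75 kip·in.
Critical point at (x, y) = (1.5, 3.75) from centroid. f_tx = M·y/J = 4.568 kip/in; f_ty = M·x/J = 1.827 kip/in.
Resultant f_max = √[f_tx² + (f_v + f_ty)²] = √[4.568² + (1.3 + 1.827)²] = 5.535 kip/in.
Capacity per unit length: φr_n = 0.75 × 0.6 × 100 × (0.707 × 0.1875) = 5.965 kip/in.
5.535 ≤ 5.965 → adequate.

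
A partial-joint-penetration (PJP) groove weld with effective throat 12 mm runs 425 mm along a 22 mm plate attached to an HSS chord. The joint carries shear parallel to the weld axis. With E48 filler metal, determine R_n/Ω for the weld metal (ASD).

R_n/Ω ≈ 734 kN

E48XX → F_EXX = 480 MPa.
Effective throat (given) t_e = 12 mm.
A_we = 12 × 425 = 5100 mm².
F_nw = 0.6 F_EXX = 288 MPa.
R_n/Ω = (288 × 5100) / 2.0 × 10⁻³ = 734.4 kN.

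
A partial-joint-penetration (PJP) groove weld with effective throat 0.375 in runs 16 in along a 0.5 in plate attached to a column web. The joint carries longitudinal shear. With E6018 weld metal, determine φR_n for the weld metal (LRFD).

E60XX → F_EXX = 60 ksi.
Effective throat (given) t_e = 0.375 in.
A_we = 0.375 × 16 = 6 in².
F_nw = 0.6 F_EXX = 36 ksi.
φR_n = 0.75 × 36 × 6 = 162 kips.

φR_n ≈ 162 kips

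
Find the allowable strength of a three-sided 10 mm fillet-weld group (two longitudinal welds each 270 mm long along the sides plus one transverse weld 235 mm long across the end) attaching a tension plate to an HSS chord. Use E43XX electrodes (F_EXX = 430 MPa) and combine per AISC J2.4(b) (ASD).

t_e = 0.707 × 10 = 7.07 mm.
R_nwl = 0.6 × 430 × 7.07 × 540 × 10⁻³ = 985 kN (longitudinal, 2 welds).
R_nwt = 0.6 × 430 × 7.07 × 235 × 10⁻³ = 428.7 kN (transverse, base value).
(i) R_nwl + R_nwt = 1414 kN; (ii) 0.85 R_nwl + 1.5 R_nwt = 1480 kN.
R_n = max = 1480 kN [governs: (ii)]; R_n/Ω = 740.1 kN.

R_n/Ω ≈ 740 kN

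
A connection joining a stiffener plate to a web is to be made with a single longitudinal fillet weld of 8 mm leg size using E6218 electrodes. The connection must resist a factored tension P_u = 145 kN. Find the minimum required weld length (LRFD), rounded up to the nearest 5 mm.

E62XX → F_EXX = 620 MPa.
Throat t_e = 0.707 × 8 = 5.656 mm.
φr_n = 0.75 × 0.6 × 620 × 5.656 × 10⁻³ = 1.578 kN/mm.
L_req = P_u / φr_n = 145 / 1.578 = 91.89 mm total.
Round up → use L = 95 mm.

L = 95 mm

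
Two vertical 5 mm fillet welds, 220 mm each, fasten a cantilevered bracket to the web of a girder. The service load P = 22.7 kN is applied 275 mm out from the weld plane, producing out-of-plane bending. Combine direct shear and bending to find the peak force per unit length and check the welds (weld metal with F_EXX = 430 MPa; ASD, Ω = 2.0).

L_w = 2 × 220 = 440 mm; section modulus (unit throat) S = 2 × L²/6 = 16130 mm².
Direct shear f_v = P/L_w = 22.7×10³/440 = 51.59 N/mm.
Moment M = P × e = 22.7×10³ × 275 = 6242500 N·mm; bending f_b = M/S = 386.9 N/mm.
f_max = √(f_v² + f_b²) = √(51.59² + 386.9²) = 390.4 N/mm.
r_n/Ω = (1/2.0) × 0.6 × 430 × (0.707 × 5) = 456 N/mm → adequate.

f_max ≈ 390 N/mm; adequate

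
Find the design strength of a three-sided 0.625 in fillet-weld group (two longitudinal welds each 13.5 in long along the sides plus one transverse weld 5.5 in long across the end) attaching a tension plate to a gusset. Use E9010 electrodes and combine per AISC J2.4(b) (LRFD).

E90XX → F_EXX = 90 ksi.
t_e = 0.707 × 0.625 = 0.4419 in.
R_nwl = 0.6 × 90 × 0.4419 × 27 = 644.3 kips (longitudinal, 2 welds).
R_nwt = 0.6 × 90 × 0.4419 × 5.5 = 131.2 kips (transverse, base value).
(i) R_nwl + R_nwt = 775.5 kips; (ii) 0.85 R_nwl + 1.5 R_nwt = 744.5 kips.
R_n = max = 775.5 kips [governs: (i)]; φR_n = 581.6 kips.

φR_n ≈ 582 kips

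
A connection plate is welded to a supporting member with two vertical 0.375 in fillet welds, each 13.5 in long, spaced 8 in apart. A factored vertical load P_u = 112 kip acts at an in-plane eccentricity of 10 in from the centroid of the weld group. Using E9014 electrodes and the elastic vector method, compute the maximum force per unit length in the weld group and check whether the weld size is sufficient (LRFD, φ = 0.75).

f_max ≈ 13 kip/in; NOT adequate

E90XX → F_EXX = 90 ksi.
Total weld length L_w = 27 in. Treat welds as unit-width lines.
Polar moment about centroid: J = 2[d³/12 + d(b/2)²] = 2[13.5³/12 + 13.5×4²] = 842.1 in³.
Direct shear f_v = P/L_w = 112 / 27 = 4.148 kip/in (vertical).
Torsion M = P·e = 112 × 10 = 1120 kip·in.
Critical point at (x, y) = (4, 6.75) from centroid. f_tx = M·y/J = 8.978 kip/in; f_ty = M·x/J = 5.32 kip/in.
Resultant f_max = √[f_tx² + (f_v + f_ty)²] = √[8.978² + (4.148 + 5.32)²] = 13.05 kip/in.
Capacity per unit length: φr_n = 0.75 × 0.6 × 90 × (0.707 × 0.375) = 10.74 kip/in.
13.05 > 10.74 → NOT adequate.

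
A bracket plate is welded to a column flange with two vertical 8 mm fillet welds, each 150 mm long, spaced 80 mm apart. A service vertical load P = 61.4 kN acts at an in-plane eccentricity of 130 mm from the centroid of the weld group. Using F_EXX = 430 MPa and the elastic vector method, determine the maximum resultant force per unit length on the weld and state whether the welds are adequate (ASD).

Total weld length L_w = 300 mm. Treat welds as unit-width lines.
Polar moment about centroid: J = 2[d³/12 + d(b/2)²] = 2[150³/12 + 150×40²] = 1042000 mm³.
Direct shear f_v = P/L_w = 61.4×10³ / 300 = 204.7 N/mm (vertical).
Torsion M = P·e = 61.4×10³ × 130 = 7982000 N·mm.
Critical point at (x, y) = (40, 75) from centroid. f_tx = M·y/J = 574.2 N/mm; f_ty = M·x/J = 306.3 N/mm.
Resultant f_max = √[f_tx² + (f_v + f_ty)²] = √[574.2² + (204.7 + 306.3)²] = 768.6 N/mm.
Capacity per unit length: r_n/Ω = (1/2.0) × 0.6 × 430 × (0.707 × 8) = 729.6 N/mm.
768.6 > 729.6 → NOT adequate.

f_max ≈ 769 N/mm; NOT adequate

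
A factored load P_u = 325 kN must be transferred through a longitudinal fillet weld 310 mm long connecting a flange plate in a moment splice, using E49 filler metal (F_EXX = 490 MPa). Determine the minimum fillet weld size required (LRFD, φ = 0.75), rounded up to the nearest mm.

w = 7 mm

Total weld length L = 310 mm.
Required throat t_e = P_u / (φ × 0.6 F_EXX × L) = 325 / (0.75 × 0.6 × 490 × 310 × 10⁻³) = 4.755 mm.
Required leg w = t_e / 0.707 = 6.725 mm → use 7 mm.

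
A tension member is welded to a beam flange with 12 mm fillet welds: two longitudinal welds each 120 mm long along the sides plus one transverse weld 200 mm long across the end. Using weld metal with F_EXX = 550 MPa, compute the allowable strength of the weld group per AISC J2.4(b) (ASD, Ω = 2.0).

R_n/Ω ≈ 706 kN

t_e = 0.707 × 12 = 8.484 mm.
R_nwl = 0.6 × 550 × 8.484 × 240 × 10⁻³ = 671.9 kN (longitudinal, 2 welds).
R_nwt = 0.6 × 550 × 8.484 × 200 × 10⁻³ = 559.9 kN (transverse, base value).
(i) R_nwl + R_nwt = 1232 kN; (ii) 0.85 R_nwl + 1.5 R_nwt = 1411 kN.
R_n = max = 1411 kN [governs: (ii)]; R_n/Ω = 705.5 kN.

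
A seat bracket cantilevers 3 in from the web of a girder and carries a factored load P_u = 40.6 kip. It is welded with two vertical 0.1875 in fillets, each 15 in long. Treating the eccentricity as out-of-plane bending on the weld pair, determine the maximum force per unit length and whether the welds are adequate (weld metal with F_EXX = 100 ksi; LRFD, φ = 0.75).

f_max ≈ 2.11 kip/in; adequate

L_w = 2 × 15 = 30 in; section modulus (unit throat) S = 2 × L²/6 = 75 in².
Direct shear f_v = P/L_w = 40.6/30 = 1.353 kip/in.
Moment M = P × e = 40.6 × 3 = 121.8 kip·in; bending f_b = M/S = 1.624 kip/in.
f_max = √(f_v² + f_b²) = √(1.353² + 1.624²) = 2.114 kip/in.
φr_n = 0.75 × 0.6 × 100 × (0.707 × 0.1875) = 5.965 kip/in → adequate.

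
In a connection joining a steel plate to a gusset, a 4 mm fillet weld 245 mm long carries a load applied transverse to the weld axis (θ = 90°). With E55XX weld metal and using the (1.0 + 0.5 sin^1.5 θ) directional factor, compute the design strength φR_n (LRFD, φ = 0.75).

E55XX → F_EXX = 550 MPa.
t_e = 0.707 × 4 = 2.828 mm; A_we = 2.828 × 245 = 692.9 mm².
Directional factor: 1.0 + 0.5 sin^1.5(90°) = 1.5.
F_nw = 0.6 × 550 × 1.5 = 495 MPa.
φR_n = 0.75 × 495 × 692.9 × 10⁻³ = 257.2 kN.

φR_n ≈ 257 kN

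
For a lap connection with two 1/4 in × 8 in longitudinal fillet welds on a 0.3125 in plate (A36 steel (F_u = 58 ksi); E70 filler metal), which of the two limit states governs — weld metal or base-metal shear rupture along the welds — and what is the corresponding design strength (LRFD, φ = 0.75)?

E70XX → F_EXX = 70 ksi.
t_e = 0.707 × 0.25 = 0.1767 in; L = 16 in.
Weld metal: φR_n = 0.75 × 0.6 × 70 × 0.1767 × 16 = 89.08 kips.
Base metal (shear rupture): φR_n = 0.75 × 0.6 × 58 × 0.3125 × 16 = 130.5 kips.
Governing: weld metal.

φR_n ≈ 89.1 kips (weld metal governs)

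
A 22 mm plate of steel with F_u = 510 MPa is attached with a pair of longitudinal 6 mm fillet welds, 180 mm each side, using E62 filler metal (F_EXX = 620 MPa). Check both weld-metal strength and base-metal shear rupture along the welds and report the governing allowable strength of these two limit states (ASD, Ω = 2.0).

R_n/Ω ≈ 284 kN (weld metal governs)

t_e = 0.707 × 6 = 4.242 mm; L = 360 mm.
Weld metal: R_n/Ω = (1/2.0) × 0.6 × 620 × 4.242 × 360 × 10⁻³ = 284 kN.
Base metal (shear rupture): R_n/Ω = (1/2.0) × 0.6 × 510 × 22 × 360 × 10⁻³ = 1212 kN.
Governing: weld metal.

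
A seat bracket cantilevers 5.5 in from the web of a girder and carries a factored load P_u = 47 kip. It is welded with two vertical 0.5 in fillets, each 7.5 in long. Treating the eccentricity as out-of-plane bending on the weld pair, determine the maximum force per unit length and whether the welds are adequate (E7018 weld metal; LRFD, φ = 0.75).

f_max ≈ 14.1 kip/in; NOT adequate

E70XX → F_EXX = 70 ksi.
L_w = 2 × 7.5 = 15 in; section modulus (unit throat) S = 2 × L²/6 = 18.75 in².
Direct shear f_v = P/L_w = 47/15 = 3.133 kip/in.
Moment M = P × e = 47 × 5.5 = 258.5 kip·in; bending f_b = M/S = 13.79 kip/in.
f_max = √(f_v² + f_b²) = √(3.133² + 13.79²) = 14.14 kip/in.
φr_n = 0.75 × 0.6 × 70 × (0.707 × 0.5) = 11.14 kip/in → NOT adequate.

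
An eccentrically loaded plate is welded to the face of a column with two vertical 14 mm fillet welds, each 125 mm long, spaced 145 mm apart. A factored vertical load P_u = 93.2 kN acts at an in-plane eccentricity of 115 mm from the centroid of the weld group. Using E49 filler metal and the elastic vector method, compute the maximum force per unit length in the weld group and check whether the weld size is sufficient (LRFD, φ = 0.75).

f_max ≈ 940 N/mm; adequate

E49XX → F_EXX = 490 MPa.
Total weld length L_w = 250 mm. Treat welds as unit-width lines.
Polar moment about centroid: J = 2[d³/12 + d(b/2)²] = 2[125³/12 + 125×72.5²] = 1640000 mm³.
Direct shear f_v = P/L_w = 93.2×10³ / 250 = 372.8 N/mm (vertical).
Torsion M = P·e = 93.2×10³ × 115 = 10718000 N·mm.
Critical point at (x, y) = (72.5, 62.5) from centroid. f_tx = M·y/J = 408.6 N/mm; f_ty = M·x/J = 473.9 N/mm.
Resultant f_max = √[f_tx² + (f_v + f_ty)²] = √[408.6² + (372.8 + 473.9)²] = 940.2 N/mm.
Capacity per unit length: φr_n = 0.75 × 0.6 × 490 × (0.707 × 14) = 2183 N/mm.
940.2 ≤ 2183 → adequate.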